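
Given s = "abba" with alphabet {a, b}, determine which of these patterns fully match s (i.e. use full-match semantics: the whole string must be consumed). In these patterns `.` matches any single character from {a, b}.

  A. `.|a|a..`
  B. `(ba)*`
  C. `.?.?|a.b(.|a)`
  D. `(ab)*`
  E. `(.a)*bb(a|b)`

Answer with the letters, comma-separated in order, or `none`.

C

A → no match
B → no match
C → match
D → no match
E → no match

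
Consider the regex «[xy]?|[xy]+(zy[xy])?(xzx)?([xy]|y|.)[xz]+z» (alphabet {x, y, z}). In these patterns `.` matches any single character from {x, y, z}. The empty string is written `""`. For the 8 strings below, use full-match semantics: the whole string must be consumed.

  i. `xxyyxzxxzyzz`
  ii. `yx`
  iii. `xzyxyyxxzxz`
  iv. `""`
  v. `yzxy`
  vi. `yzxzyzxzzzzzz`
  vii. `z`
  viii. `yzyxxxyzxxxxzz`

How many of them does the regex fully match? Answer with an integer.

1

i. `xxyyxzxxzyzz` → no match
ii. `yx` → no match
iii. `xzyxyyxxzxz` → no match
iv. `""` → match
v. `yzxy` → no match
vi → no match
vii. `z` → no match
viii → no match
Total matched: 1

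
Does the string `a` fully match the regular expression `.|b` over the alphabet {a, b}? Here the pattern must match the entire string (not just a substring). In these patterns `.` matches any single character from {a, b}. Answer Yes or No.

Yes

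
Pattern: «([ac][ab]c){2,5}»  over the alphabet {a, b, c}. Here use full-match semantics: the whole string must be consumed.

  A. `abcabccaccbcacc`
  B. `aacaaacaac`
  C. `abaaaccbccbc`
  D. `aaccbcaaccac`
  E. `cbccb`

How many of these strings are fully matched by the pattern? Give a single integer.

1

A → no match
B → no match
C → no match
D → match
E → no match — must end with `c`
Total matched: 1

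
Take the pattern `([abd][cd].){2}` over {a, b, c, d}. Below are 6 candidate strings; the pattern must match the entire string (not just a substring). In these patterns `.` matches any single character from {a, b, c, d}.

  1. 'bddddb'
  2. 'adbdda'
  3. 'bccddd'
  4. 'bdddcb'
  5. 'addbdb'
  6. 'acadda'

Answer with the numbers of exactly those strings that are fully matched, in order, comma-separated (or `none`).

1, 2, 3, 4, 5, 6

1 → match
2 → match
3 → match
4 → match
5 → match
6 → match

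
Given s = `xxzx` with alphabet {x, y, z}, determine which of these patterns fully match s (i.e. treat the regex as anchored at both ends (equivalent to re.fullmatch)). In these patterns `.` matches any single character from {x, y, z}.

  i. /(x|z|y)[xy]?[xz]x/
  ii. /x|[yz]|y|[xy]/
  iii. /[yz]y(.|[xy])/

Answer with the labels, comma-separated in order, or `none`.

i

i → match
ii → no match
iii → no match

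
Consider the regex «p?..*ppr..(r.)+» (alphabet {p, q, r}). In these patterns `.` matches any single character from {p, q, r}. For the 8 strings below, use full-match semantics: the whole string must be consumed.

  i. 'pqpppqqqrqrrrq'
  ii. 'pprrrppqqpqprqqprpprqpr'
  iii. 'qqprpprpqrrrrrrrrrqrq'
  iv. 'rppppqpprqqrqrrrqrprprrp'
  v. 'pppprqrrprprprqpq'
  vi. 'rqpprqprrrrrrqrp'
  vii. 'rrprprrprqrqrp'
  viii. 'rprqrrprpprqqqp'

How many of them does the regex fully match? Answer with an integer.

1

i → no match
ii → no match
iii → match
iv → no match
v → no match
vi → no match
vii → no match
viii → no match
Total matched: 1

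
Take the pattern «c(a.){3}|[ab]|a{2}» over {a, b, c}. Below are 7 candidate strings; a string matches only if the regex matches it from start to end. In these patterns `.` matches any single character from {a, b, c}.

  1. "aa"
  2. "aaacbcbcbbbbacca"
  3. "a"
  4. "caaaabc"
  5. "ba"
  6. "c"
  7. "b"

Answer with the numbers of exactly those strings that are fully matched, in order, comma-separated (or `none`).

1, 3, 7

1. "aa" → match
2 → no match
3. "a" → match
4. "caaaabc" → no match
5. "ba" → no match
6. "c" → no match
7. "b" → match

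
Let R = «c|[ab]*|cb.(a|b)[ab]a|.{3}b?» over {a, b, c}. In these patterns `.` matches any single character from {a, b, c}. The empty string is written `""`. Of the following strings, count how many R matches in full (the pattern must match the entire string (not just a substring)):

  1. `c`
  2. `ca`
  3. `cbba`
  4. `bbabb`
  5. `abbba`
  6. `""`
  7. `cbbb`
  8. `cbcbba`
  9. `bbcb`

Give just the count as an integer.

7

1 → match
2 → no match
3 → no match
4 → match
5 → match
6 → match
7 → match
8 → match
9 → match
Total matched: 7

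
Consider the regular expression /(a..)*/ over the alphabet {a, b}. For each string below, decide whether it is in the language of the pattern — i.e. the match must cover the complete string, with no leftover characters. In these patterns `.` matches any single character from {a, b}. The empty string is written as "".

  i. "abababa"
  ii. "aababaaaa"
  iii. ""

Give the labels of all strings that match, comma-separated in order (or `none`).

i → no match
ii → match
iii → match

ii, iii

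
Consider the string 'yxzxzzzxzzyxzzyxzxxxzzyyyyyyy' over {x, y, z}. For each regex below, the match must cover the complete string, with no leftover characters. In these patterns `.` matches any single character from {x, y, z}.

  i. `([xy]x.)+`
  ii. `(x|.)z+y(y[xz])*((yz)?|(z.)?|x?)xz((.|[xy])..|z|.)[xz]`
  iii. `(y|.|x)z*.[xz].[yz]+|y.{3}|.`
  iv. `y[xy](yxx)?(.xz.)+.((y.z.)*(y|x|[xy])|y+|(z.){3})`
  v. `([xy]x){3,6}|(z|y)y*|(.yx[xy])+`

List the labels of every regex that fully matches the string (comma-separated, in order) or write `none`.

iv

i → no match
ii → no match
iii → no match
iv → match
v → no match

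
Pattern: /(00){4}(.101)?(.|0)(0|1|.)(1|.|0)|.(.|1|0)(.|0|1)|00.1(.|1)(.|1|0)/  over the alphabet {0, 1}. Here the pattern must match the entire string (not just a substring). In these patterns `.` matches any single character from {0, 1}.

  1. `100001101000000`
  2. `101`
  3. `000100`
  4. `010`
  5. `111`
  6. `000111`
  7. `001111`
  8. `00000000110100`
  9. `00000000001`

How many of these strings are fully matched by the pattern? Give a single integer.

7

1 → no match
2 → match
3 → match
4 → match
5 → match
6 → match
7 → match
8 → no match
9 → match
Total matched: 7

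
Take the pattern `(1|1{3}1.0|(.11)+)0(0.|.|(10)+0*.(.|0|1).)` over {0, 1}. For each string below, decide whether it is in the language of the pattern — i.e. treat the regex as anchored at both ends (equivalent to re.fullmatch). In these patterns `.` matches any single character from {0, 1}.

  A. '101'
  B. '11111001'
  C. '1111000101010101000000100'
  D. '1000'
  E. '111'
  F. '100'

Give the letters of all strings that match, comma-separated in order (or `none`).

A, B, C, D, F

A → match
B → match
C → match
D → match
E → no match
F → match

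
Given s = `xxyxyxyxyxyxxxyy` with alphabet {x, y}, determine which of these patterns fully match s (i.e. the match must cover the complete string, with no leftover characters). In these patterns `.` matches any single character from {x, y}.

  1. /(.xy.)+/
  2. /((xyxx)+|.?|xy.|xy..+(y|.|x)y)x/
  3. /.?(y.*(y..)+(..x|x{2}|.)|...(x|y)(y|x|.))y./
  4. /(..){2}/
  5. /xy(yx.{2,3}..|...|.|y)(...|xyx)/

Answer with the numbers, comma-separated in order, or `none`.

1

1 → match
2 → no match — must end with `x`
3 → no match
4 → no match
5 → no match — must start with `xy`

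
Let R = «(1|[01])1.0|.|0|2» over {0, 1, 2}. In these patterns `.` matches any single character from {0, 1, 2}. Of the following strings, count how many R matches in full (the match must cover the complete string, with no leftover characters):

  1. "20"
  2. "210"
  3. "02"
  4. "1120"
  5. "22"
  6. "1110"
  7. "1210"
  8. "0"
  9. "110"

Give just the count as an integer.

1 → no match
2 → no match
3 → no match
4 → match
5 → no match
6 → match
7 → no match
8 → match
9 → no match
Total matched: 3

3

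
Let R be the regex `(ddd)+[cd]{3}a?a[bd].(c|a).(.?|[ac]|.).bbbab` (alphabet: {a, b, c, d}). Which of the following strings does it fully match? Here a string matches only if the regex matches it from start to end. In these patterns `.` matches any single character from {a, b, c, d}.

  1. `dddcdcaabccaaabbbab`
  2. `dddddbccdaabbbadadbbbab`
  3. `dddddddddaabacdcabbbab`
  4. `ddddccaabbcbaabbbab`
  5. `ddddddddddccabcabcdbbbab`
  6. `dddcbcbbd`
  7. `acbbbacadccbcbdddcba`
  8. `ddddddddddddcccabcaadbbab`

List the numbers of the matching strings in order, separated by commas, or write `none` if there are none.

1 → match
2 → no match
3 → match
4 → match
5 → match
6. `dddcbcbbd` → no match — must end with `bbbab`
7 → no match — must start with `ddd`
8 → no match — must end with `bbbab`

1, 3, 4, 5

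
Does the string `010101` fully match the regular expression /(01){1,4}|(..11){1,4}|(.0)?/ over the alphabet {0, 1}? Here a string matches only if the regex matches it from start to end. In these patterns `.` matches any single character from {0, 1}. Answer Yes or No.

Yes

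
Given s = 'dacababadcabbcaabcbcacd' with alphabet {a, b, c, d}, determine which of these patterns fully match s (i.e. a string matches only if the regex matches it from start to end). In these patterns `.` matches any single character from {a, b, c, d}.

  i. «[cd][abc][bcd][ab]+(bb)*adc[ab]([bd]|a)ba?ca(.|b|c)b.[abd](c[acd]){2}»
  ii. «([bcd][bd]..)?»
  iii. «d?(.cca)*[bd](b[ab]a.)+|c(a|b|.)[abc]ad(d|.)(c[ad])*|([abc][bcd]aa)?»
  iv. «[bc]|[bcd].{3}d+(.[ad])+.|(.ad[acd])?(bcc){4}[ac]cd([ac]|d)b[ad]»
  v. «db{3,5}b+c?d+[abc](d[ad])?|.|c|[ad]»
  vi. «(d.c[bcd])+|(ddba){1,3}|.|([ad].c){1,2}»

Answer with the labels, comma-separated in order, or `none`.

i

i → match
ii → no match
iii → no match
iv → no match
v → no match
vi → no match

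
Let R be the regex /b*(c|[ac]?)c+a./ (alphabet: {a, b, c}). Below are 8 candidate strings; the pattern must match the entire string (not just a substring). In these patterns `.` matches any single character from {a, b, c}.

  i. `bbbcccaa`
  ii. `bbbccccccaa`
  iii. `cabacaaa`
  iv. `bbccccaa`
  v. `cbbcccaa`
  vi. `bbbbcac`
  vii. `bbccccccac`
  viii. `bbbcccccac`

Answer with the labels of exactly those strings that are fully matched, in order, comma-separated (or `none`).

i, ii, iv, vi, vii, viii

i → match
ii → match
iii → no match
iv → match
v → no match
vi → match
vii → match
viii → match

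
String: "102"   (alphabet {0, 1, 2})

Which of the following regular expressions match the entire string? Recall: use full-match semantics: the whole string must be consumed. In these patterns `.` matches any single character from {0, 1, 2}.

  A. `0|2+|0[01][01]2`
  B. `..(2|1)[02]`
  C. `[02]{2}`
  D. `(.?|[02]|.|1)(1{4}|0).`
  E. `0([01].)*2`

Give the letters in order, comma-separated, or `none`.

A → no match
B → no match
C → no match
D → match
E → no match — must start with "0"

D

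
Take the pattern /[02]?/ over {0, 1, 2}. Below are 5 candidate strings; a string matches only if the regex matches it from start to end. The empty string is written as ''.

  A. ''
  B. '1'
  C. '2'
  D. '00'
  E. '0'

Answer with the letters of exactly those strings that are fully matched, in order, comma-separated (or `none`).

A, C, E

A → match
B → no match
C → match
D → no match
E → match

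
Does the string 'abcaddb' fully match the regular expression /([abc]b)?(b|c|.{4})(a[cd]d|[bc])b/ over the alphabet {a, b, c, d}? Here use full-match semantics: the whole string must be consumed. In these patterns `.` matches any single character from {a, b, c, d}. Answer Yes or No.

Yes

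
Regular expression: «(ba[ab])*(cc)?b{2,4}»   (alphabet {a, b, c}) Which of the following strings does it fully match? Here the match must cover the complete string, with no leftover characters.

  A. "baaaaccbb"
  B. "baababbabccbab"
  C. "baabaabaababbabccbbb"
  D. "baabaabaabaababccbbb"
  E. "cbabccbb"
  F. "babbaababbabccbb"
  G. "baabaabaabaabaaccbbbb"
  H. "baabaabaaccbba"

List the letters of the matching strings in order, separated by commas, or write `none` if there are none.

A → no match
B → no match
C → match
D → match
E → no match
F → match
G → match
H → no match — must end with "b"

C, D, F, G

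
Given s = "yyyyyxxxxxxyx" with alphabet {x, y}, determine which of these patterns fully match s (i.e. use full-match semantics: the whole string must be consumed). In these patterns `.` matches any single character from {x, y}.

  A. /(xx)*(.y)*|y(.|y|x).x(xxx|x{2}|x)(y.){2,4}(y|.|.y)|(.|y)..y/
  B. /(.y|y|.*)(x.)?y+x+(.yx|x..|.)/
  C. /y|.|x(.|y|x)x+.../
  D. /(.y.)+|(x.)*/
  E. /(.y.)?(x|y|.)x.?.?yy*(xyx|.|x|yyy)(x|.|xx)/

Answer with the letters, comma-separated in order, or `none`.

A → no match
B → match
C → no match
D → no match
E → no match

B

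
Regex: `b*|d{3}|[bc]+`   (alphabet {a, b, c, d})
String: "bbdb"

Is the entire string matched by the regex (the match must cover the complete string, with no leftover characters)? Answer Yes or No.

No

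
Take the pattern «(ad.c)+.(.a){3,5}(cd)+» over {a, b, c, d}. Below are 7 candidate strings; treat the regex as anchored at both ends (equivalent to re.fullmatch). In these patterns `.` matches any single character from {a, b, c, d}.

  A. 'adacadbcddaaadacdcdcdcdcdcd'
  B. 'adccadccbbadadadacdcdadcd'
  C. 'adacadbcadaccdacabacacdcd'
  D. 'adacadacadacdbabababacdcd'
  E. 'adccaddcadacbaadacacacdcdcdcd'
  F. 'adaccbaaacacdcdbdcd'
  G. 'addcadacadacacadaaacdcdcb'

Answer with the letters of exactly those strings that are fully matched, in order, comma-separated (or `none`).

A → match
B → no match
C → match
D → match
E → match
F → no match
G → no match — must end with 'cd'

A, C, D, E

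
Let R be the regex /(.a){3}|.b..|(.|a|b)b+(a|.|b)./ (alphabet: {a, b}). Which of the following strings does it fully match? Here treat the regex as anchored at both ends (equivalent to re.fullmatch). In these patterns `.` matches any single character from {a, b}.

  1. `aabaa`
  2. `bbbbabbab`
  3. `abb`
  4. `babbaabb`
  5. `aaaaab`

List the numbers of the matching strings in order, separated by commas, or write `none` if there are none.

none

1 → no match
2 → no match
3 → no match
4 → no match
5 → no match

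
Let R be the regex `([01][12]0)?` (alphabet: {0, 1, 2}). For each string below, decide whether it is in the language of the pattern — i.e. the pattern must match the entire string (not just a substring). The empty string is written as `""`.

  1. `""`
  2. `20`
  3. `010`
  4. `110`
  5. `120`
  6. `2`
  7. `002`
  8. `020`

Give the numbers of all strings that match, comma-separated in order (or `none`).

1, 3, 4, 5, 8

1 → match
2 → no match
3 → match
4 → match
5 → match
6 → no match
7 → no match
8 → match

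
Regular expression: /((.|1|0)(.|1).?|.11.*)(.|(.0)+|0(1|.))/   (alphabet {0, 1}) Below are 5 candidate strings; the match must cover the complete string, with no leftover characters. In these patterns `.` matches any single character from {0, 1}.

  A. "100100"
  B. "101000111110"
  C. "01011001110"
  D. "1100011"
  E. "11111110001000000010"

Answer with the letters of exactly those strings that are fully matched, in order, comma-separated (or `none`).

A → no match
B → no match
C → no match
D → no match
E → match

E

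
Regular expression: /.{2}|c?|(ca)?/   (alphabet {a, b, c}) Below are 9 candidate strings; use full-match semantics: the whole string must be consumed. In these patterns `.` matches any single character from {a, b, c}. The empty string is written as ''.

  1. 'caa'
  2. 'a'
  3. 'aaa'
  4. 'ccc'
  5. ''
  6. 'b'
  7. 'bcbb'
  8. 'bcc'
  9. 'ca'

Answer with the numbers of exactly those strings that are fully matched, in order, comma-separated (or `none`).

5, 9

1 → no match
2 → no match
3 → no match
4 → no match
5 → match
6 → no match
7 → no match
8 → no match
9 → match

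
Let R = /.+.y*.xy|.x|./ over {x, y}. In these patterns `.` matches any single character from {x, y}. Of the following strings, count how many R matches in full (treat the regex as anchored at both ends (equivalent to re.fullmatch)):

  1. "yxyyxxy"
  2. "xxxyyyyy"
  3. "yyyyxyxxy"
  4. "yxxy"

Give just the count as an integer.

2

1. "yxyyxxy" → match
2. "xxxyyyyy" → no match
3. "yyyyxyxxy" → match
4. "yxxy" → no match
Total matched: 2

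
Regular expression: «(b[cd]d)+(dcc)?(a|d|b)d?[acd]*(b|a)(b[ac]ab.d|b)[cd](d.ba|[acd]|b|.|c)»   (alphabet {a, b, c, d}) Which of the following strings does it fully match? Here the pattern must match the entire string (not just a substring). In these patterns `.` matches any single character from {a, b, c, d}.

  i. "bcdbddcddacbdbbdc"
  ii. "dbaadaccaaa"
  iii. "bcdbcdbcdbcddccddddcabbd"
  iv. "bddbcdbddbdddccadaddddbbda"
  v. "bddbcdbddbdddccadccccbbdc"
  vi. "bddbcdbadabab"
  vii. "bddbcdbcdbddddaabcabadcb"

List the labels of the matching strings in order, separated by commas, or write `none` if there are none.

i → no match
ii → no match — must start with "b"
iii → no match
iv → match
v → match
vi → no match
vii → match

iv, v, vii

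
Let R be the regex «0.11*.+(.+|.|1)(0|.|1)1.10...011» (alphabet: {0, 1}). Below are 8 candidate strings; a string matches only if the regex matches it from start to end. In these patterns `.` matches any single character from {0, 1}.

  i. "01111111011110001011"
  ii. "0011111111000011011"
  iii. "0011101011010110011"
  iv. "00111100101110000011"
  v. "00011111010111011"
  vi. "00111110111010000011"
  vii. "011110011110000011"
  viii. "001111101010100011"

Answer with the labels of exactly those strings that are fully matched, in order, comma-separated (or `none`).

i, iii, iv, vi, vii, viii

i → match
ii → no match
iii → match
iv → match
v → no match
vi → match
vii → match
viii → match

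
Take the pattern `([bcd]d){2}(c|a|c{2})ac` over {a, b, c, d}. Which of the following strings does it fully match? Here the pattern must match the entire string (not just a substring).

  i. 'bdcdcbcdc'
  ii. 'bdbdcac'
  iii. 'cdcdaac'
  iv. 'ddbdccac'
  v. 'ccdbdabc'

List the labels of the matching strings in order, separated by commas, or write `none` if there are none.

i → no match — must end with 'ac'
ii → match
iii → match
iv → match
v → no match — must end with 'ac'

ii, iii, iv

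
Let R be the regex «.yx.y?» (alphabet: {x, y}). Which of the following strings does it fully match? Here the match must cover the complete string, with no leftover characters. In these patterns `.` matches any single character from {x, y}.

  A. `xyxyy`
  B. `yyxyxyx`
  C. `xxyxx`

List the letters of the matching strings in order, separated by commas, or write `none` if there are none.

A → match
B → no match
C → no match

A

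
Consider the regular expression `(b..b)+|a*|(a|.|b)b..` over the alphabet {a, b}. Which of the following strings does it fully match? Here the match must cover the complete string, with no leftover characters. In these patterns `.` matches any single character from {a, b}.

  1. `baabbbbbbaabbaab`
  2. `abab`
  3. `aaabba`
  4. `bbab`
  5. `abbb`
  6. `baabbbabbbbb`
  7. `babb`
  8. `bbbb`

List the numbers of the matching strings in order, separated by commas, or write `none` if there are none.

1 → match
2 → match
3 → no match
4 → match
5 → match
6 → match
7 → match
8 → match

1, 2, 4, 5, 6, 7, 8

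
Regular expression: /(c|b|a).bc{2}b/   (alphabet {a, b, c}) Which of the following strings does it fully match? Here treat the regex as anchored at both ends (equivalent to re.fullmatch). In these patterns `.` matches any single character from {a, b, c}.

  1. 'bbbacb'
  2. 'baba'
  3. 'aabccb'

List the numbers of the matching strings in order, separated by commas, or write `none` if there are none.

1. 'bbbacb' → no match
2. 'baba' → no match — must end with 'cb'
3. 'aabccb' → match

3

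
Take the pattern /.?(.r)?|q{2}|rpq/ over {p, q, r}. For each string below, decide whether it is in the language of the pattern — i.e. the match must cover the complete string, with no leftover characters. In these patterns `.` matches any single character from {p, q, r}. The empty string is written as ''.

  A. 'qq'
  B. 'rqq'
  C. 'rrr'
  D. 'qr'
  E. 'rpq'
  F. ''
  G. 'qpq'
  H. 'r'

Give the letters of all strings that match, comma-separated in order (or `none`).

A, C, D, E, F, H

A → match
B → no match
C → match
D → match
E → match
F → match
G → no match
H → match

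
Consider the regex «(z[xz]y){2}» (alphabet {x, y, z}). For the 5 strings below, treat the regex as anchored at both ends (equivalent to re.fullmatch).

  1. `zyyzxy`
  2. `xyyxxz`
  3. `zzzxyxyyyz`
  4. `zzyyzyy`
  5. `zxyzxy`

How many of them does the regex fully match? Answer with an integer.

1

1 → no match
2 → no match — must start with `z`
3 → no match — must end with `y`
4 → no match
5 → match
Total matched: 1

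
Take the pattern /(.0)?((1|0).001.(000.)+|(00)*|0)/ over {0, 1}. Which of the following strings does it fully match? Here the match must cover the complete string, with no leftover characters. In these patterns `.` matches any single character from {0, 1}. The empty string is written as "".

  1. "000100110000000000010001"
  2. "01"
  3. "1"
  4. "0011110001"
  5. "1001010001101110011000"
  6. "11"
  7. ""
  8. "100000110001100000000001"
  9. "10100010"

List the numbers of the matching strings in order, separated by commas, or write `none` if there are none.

1 → match
2 → no match
3 → no match
4 → no match
5 → no match
6 → no match
7 → match
8 → no match
9 → no match

1, 7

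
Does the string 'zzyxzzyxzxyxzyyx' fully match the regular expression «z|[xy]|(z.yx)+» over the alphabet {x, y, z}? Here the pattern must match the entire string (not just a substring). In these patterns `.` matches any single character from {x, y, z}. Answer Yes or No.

Yes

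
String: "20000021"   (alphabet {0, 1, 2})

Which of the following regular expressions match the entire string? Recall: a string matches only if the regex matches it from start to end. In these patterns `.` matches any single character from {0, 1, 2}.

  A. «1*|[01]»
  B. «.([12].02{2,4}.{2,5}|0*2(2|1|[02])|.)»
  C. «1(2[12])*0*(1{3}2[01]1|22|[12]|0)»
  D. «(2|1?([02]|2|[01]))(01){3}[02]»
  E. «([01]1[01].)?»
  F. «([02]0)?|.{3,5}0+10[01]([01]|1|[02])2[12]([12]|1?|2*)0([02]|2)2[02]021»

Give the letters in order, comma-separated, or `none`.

A → no match
B → match
C → no match — must start with "1"
D → no match
E → no match
F → no match

B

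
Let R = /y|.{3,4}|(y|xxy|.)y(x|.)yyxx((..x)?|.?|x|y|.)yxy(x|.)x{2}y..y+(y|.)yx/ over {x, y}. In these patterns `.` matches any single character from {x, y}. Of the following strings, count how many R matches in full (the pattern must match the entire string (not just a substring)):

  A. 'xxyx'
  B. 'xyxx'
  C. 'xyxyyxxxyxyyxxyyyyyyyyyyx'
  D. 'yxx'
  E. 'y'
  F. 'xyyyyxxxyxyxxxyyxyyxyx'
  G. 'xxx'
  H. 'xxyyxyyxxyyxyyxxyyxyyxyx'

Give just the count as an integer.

A. 'xxyx' → match
B. 'xyxx' → match
C → match
D. 'yxx' → match
E. 'y' → match
F → match
G. 'xxx' → match
H → match
Total matched: 8

8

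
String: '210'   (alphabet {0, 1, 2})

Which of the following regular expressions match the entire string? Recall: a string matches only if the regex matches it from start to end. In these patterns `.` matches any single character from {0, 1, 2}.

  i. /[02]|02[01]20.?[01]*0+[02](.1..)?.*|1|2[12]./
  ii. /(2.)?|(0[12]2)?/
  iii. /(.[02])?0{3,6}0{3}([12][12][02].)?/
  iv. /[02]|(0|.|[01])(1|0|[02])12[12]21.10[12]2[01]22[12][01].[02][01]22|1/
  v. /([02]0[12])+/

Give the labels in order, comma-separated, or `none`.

i → match
ii → no match
iii → no match
iv → no match
v → no match

i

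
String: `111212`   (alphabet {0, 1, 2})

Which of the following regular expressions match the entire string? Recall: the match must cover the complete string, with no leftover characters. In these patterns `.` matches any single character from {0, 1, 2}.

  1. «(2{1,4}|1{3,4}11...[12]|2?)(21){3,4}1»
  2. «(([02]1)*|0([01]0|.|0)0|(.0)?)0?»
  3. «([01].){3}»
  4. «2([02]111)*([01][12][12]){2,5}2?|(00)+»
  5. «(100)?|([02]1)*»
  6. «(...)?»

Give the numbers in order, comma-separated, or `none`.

3

1 → no match — must end with `211`
2 → no match
3 → match
4 → no match
5 → no match
6 → no match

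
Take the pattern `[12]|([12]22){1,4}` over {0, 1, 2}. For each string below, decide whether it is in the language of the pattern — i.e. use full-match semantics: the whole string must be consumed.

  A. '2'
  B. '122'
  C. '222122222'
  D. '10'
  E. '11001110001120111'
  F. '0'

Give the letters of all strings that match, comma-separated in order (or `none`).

A, B, C

A → match
B → match
C → match
D → no match
E → no match
F → no match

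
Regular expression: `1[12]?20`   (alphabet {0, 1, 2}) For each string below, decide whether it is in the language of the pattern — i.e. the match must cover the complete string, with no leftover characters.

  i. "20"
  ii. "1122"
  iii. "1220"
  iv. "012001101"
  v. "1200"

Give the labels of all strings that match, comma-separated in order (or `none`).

iii

i → no match — must start with "1"
ii → no match — must end with "20"
iii → match
iv → no match — must start with "1"
v → no match — must end with "20"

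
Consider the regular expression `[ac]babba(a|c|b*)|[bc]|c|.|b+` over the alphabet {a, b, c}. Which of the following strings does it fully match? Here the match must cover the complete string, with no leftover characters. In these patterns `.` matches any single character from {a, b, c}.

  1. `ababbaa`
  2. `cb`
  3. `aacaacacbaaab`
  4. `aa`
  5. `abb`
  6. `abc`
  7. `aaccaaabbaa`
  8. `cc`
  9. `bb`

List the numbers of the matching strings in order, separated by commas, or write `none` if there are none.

1, 9

1 → match
2 → no match
3 → no match
4 → no match
5 → no match
6 → no match
7 → no match
8 → no match
9 → match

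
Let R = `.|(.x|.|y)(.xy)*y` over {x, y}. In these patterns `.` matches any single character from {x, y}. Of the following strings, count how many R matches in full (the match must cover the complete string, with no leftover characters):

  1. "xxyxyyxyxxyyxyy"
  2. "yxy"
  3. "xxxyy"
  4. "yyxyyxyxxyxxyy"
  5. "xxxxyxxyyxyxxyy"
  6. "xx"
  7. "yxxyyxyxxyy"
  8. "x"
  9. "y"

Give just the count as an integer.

1 → match
2 → match
3 → match
4 → match
5 → match
6 → no match
7 → match
8 → match
9 → match
Total matched: 8

8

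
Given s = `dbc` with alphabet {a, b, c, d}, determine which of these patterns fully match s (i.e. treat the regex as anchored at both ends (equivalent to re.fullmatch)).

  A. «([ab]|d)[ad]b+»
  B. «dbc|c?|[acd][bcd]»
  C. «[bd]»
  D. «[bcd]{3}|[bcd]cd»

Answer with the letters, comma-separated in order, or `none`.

B, D

A → no match — must end with `b`
B → match
C → no match
D → match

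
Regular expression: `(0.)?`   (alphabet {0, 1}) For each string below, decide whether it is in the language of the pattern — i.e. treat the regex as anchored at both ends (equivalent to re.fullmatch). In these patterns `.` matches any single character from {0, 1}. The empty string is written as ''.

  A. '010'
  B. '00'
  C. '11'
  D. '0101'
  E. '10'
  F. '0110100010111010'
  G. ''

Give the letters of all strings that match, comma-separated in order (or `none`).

A → no match
B → match
C → no match
D → no match
E → no match
F → no match
G → match

B, G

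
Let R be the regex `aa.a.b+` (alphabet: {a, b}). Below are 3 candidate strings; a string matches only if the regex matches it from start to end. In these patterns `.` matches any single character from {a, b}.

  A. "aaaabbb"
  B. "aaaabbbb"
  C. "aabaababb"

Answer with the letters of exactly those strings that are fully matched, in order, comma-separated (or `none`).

A → match
B → match
C → no match

A, B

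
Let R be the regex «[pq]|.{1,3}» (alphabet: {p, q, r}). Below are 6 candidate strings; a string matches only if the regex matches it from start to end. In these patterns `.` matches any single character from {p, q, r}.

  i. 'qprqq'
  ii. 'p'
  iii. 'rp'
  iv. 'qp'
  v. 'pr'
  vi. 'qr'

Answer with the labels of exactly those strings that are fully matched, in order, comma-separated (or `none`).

ii, iii, iv, v, vi

i. 'qprqq' → no match
ii. 'p' → match
iii. 'rp' → match
iv. 'qp' → match
v. 'pr' → match
vi. 'qr' → match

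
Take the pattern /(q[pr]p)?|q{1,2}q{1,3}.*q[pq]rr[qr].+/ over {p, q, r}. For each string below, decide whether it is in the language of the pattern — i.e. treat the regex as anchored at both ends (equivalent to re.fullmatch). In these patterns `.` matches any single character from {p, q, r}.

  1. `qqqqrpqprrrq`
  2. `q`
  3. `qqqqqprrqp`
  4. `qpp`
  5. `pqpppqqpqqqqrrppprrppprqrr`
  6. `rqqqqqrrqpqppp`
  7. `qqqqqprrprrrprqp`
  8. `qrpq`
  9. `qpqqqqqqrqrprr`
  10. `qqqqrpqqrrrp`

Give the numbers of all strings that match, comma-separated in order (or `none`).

1 → match
2 → no match
3 → match
4 → match
5 → no match
6 → no match
7 → no match
8 → no match
9 → no match
10 → match

1, 3, 4, 10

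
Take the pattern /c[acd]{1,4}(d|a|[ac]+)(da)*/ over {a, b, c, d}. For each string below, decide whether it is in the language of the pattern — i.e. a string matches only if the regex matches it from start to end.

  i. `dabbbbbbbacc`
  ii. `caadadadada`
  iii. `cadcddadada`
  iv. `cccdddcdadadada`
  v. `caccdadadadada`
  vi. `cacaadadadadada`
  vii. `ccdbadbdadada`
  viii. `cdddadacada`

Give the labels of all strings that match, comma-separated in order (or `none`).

ii, iii, v, vi

i → no match — must start with `c`
ii → match
iii → match
iv → no match
v → match
vi → match
vii → no match
viii → no match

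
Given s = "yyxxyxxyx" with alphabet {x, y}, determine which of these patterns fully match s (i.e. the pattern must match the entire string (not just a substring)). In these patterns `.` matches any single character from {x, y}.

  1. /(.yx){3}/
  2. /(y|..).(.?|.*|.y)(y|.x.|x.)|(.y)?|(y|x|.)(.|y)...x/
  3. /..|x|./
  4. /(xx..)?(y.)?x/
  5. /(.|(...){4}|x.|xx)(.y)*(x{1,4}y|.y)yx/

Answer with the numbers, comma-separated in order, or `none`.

1 → match
2 → no match
3 → no match
4 → no match
5 → no match

1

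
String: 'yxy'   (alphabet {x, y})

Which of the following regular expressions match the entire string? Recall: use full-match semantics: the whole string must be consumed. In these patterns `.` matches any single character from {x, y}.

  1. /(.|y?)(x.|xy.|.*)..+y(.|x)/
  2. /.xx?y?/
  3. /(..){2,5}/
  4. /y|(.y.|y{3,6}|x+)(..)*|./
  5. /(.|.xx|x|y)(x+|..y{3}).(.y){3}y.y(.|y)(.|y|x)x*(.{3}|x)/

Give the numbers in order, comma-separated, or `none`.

2

1 → no match
2 → match
3 → no match
4 → no match
5 → no match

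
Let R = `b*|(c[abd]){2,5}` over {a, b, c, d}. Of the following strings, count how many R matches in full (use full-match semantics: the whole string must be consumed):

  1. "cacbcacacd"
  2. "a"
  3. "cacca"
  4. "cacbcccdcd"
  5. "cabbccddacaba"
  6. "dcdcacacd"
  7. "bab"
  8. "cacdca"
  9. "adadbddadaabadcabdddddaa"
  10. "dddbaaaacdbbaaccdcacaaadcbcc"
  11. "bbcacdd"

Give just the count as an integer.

1. "cacbcacacd" → match
2. "a" → no match
3. "cacca" → no match
4. "cacbcccdcd" → no match
5 → no match
6. "dcdcacacd" → no match
7. "bab" → no match
8. "cacdca" → match
9 → no match
10 → no match
11. "bbcacdd" → no match
Total matched: 2

2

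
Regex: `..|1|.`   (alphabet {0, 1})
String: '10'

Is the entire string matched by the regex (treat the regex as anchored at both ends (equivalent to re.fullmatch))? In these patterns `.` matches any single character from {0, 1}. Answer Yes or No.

Yes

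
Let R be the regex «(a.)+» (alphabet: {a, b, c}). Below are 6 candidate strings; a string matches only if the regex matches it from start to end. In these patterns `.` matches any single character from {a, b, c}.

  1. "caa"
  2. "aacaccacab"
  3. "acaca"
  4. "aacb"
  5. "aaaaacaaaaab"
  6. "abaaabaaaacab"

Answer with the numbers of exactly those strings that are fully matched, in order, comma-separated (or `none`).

5

1 → no match — must start with "a"
2 → no match
3 → no match
4 → no match
5 → match
6 → no match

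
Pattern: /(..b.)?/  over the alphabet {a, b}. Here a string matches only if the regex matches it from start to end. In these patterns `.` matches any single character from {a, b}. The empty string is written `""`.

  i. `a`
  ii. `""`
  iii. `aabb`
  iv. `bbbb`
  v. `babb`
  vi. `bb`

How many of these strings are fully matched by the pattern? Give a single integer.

4

i → no match
ii → match
iii → match
iv → match
v → match
vi → no match
Total matched: 4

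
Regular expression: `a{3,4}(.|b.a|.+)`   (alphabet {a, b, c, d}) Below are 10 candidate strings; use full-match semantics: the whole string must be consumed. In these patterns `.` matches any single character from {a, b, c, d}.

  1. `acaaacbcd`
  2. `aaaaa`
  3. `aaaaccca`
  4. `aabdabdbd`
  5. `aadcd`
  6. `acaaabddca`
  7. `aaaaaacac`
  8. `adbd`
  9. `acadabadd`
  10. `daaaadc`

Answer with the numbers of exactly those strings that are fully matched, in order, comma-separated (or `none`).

2, 3, 7

1 → no match
2 → match
3 → match
4 → no match
5 → no match
6 → no match
7 → match
8 → no match
9 → no match
10 → no match — must start with `a`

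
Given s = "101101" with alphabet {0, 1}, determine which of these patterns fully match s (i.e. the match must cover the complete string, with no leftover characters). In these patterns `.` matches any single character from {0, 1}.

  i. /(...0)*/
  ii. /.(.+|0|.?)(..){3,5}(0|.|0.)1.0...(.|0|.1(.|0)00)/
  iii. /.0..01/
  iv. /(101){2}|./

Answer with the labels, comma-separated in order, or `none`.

i → no match
ii → no match
iii → match
iv → match

iii, iv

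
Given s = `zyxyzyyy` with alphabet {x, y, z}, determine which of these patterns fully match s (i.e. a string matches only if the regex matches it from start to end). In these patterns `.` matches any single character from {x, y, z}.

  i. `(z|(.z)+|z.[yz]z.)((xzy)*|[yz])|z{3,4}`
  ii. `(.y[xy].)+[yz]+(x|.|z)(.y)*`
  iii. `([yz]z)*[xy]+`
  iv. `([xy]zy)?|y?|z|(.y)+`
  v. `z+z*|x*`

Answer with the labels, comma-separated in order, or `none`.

i → no match
ii → match
iii → no match
iv → match
v → no match

ii, iv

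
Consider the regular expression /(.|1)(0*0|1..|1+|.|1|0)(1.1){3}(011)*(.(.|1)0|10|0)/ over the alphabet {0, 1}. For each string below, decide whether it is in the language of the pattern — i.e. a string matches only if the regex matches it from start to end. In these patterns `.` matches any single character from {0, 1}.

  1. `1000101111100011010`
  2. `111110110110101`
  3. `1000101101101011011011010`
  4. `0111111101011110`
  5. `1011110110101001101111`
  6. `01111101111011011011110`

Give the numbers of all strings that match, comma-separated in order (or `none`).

1 → no match
2 → no match
3 → match
4 → no match
5 → no match
6 → match

3, 6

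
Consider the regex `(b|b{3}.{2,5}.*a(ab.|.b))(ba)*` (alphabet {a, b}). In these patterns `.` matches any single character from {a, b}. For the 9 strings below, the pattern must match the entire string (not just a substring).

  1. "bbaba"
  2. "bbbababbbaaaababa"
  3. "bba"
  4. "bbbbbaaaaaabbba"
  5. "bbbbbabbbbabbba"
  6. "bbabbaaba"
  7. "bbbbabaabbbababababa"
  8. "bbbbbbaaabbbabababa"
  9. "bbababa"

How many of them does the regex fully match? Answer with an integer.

8

1. "bbaba" → match
2 → match
3. "bba" → match
4 → match
5 → match
6. "bbabbaaba" → no match
7 → match
8 → match
9. "bbababa" → match
Total matched: 8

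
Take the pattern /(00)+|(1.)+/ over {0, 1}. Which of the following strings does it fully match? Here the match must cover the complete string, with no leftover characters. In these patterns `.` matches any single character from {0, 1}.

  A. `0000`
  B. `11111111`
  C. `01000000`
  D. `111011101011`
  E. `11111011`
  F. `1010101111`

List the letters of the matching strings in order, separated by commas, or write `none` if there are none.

A, B, D, E, F

A. `0000` → match
B. `11111111` → match
C. `01000000` → no match
D. `111011101011` → match
E. `11111011` → match
F. `1010101111` → match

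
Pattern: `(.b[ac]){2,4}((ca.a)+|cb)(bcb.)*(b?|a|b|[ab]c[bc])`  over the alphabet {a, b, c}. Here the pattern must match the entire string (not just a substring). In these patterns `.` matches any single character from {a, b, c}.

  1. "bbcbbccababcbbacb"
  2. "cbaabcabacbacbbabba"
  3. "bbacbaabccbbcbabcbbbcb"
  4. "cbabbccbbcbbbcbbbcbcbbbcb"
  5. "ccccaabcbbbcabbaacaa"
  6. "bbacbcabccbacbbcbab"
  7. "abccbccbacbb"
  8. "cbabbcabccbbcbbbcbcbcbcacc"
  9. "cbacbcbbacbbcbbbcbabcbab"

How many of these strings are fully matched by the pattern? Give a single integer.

6

1 → match
2 → no match
3 → match
4 → no match
5 → no match
6 → match
7. "abccbccbacbb" → match
8 → match
9 → match
Total matched: 6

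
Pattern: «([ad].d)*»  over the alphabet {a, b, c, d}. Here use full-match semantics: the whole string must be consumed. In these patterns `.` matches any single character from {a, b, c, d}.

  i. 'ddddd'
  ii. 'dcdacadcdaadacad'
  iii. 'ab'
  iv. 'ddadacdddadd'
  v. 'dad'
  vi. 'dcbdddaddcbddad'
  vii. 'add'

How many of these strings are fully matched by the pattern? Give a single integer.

2

i. 'ddddd' → no match
ii → no match
iii. 'ab' → no match
iv. 'ddadacdddadd' → no match
v. 'dad' → match
vi → no match
vii. 'add' → match
Total matched: 2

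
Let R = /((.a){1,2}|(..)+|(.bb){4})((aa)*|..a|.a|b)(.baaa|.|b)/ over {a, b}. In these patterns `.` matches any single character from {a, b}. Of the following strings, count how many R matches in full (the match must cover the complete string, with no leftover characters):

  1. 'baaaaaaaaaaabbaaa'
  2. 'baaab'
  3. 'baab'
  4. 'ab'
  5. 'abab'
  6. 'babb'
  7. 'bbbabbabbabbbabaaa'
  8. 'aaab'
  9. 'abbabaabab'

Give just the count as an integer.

1 → match
2. 'baaab' → match
3. 'baab' → no match
4. 'ab' → no match
5. 'abab' → no match
6. 'babb' → match
7 → match
8. 'aaab' → no match
9. 'abbabaabab' → match
Total matched: 5

5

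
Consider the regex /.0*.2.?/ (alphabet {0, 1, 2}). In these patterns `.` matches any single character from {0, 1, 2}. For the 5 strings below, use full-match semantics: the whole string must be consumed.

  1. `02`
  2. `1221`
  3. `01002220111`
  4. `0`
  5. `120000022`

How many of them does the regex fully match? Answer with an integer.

1

1 → no match
2 → match
3 → no match
4 → no match
5 → no match
Total matched: 1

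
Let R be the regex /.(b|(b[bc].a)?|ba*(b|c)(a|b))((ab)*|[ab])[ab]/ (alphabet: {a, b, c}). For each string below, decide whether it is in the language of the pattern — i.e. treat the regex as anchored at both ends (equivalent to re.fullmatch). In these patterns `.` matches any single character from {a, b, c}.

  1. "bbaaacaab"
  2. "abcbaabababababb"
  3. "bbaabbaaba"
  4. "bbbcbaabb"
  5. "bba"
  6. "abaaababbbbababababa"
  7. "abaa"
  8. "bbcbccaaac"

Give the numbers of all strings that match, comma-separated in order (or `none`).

1, 2, 5, 7

1. "bbaaacaab" → match
2 → match
3. "bbaabbaaba" → no match
4. "bbbcbaabb" → no match
5. "bba" → match
6 → no match
7. "abaa" → match
8. "bbcbccaaac" → no match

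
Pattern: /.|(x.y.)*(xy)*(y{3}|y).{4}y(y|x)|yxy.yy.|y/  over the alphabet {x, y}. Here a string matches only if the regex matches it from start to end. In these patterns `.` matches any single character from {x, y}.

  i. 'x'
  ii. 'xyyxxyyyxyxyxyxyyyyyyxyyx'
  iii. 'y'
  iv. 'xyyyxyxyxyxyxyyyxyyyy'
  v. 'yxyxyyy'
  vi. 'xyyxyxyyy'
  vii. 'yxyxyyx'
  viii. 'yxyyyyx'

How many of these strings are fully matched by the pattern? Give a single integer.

i → match
ii → match
iii → match
iv → match
v → match
vi → match
vii → match
viii → match
Total matched: 8

8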